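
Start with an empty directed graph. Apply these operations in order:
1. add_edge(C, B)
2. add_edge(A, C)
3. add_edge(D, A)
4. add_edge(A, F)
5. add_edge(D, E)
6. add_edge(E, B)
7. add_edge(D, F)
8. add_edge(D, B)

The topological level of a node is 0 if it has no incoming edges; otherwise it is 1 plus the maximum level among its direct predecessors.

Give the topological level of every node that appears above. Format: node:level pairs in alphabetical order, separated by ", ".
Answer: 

Answer: A:1, B:3, C:2, D:0, E:1, F:2

Derivation:
Op 1: add_edge(C, B). Edges now: 1
Op 2: add_edge(A, C). Edges now: 2
Op 3: add_edge(D, A). Edges now: 3
Op 4: add_edge(A, F). Edges now: 4
Op 5: add_edge(D, E). Edges now: 5
Op 6: add_edge(E, B). Edges now: 6
Op 7: add_edge(D, F). Edges now: 7
Op 8: add_edge(D, B). Edges now: 8
Compute levels (Kahn BFS):
  sources (in-degree 0): D
  process D: level=0
    D->A: in-degree(A)=0, level(A)=1, enqueue
    D->B: in-degree(B)=2, level(B)>=1
    D->E: in-degree(E)=0, level(E)=1, enqueue
    D->F: in-degree(F)=1, level(F)>=1
  process A: level=1
    A->C: in-degree(C)=0, level(C)=2, enqueue
    A->F: in-degree(F)=0, level(F)=2, enqueue
  process E: level=1
    E->B: in-degree(B)=1, level(B)>=2
  process C: level=2
    C->B: in-degree(B)=0, level(B)=3, enqueue
  process F: level=2
  process B: level=3
All levels: A:1, B:3, C:2, D:0, E:1, F:2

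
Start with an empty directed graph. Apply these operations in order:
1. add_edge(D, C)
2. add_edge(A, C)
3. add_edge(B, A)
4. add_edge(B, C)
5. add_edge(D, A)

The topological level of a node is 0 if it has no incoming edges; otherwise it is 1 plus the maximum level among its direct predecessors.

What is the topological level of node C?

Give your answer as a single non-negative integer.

Op 1: add_edge(D, C). Edges now: 1
Op 2: add_edge(A, C). Edges now: 2
Op 3: add_edge(B, A). Edges now: 3
Op 4: add_edge(B, C). Edges now: 4
Op 5: add_edge(D, A). Edges now: 5
Compute levels (Kahn BFS):
  sources (in-degree 0): B, D
  process B: level=0
    B->A: in-degree(A)=1, level(A)>=1
    B->C: in-degree(C)=2, level(C)>=1
  process D: level=0
    D->A: in-degree(A)=0, level(A)=1, enqueue
    D->C: in-degree(C)=1, level(C)>=1
  process A: level=1
    A->C: in-degree(C)=0, level(C)=2, enqueue
  process C: level=2
All levels: A:1, B:0, C:2, D:0
level(C) = 2

Answer: 2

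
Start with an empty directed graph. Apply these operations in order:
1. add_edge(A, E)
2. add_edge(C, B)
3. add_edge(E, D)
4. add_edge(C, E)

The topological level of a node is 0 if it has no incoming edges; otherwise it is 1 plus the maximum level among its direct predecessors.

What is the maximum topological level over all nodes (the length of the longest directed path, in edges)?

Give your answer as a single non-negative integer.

Answer: 2

Derivation:
Op 1: add_edge(A, E). Edges now: 1
Op 2: add_edge(C, B). Edges now: 2
Op 3: add_edge(E, D). Edges now: 3
Op 4: add_edge(C, E). Edges now: 4
Compute levels (Kahn BFS):
  sources (in-degree 0): A, C
  process A: level=0
    A->E: in-degree(E)=1, level(E)>=1
  process C: level=0
    C->B: in-degree(B)=0, level(B)=1, enqueue
    C->E: in-degree(E)=0, level(E)=1, enqueue
  process B: level=1
  process E: level=1
    E->D: in-degree(D)=0, level(D)=2, enqueue
  process D: level=2
All levels: A:0, B:1, C:0, D:2, E:1
max level = 2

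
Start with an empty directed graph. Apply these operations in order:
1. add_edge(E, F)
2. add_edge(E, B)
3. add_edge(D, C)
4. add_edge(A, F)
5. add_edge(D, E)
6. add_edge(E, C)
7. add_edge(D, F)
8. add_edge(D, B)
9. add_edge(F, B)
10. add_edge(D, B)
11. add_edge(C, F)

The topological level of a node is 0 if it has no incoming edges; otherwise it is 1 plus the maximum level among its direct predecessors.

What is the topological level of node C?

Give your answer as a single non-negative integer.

Op 1: add_edge(E, F). Edges now: 1
Op 2: add_edge(E, B). Edges now: 2
Op 3: add_edge(D, C). Edges now: 3
Op 4: add_edge(A, F). Edges now: 4
Op 5: add_edge(D, E). Edges now: 5
Op 6: add_edge(E, C). Edges now: 6
Op 7: add_edge(D, F). Edges now: 7
Op 8: add_edge(D, B). Edges now: 8
Op 9: add_edge(F, B). Edges now: 9
Op 10: add_edge(D, B) (duplicate, no change). Edges now: 9
Op 11: add_edge(C, F). Edges now: 10
Compute levels (Kahn BFS):
  sources (in-degree 0): A, D
  process A: level=0
    A->F: in-degree(F)=3, level(F)>=1
  process D: level=0
    D->B: in-degree(B)=2, level(B)>=1
    D->C: in-degree(C)=1, level(C)>=1
    D->E: in-degree(E)=0, level(E)=1, enqueue
    D->F: in-degree(F)=2, level(F)>=1
  process E: level=1
    E->B: in-degree(B)=1, level(B)>=2
    E->C: in-degree(C)=0, level(C)=2, enqueue
    E->F: in-degree(F)=1, level(F)>=2
  process C: level=2
    C->F: in-degree(F)=0, level(F)=3, enqueue
  process F: level=3
    F->B: in-degree(B)=0, level(B)=4, enqueue
  process B: level=4
All levels: A:0, B:4, C:2, D:0, E:1, F:3
level(C) = 2

Answer: 2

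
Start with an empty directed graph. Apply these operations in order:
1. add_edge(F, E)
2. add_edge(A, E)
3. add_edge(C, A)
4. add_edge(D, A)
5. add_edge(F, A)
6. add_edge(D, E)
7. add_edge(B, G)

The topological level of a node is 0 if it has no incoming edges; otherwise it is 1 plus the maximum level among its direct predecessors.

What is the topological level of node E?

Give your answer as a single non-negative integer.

Answer: 2

Derivation:
Op 1: add_edge(F, E). Edges now: 1
Op 2: add_edge(A, E). Edges now: 2
Op 3: add_edge(C, A). Edges now: 3
Op 4: add_edge(D, A). Edges now: 4
Op 5: add_edge(F, A). Edges now: 5
Op 6: add_edge(D, E). Edges now: 6
Op 7: add_edge(B, G). Edges now: 7
Compute levels (Kahn BFS):
  sources (in-degree 0): B, C, D, F
  process B: level=0
    B->G: in-degree(G)=0, level(G)=1, enqueue
  process C: level=0
    C->A: in-degree(A)=2, level(A)>=1
  process D: level=0
    D->A: in-degree(A)=1, level(A)>=1
    D->E: in-degree(E)=2, level(E)>=1
  process F: level=0
    F->A: in-degree(A)=0, level(A)=1, enqueue
    F->E: in-degree(E)=1, level(E)>=1
  process G: level=1
  process A: level=1
    A->E: in-degree(E)=0, level(E)=2, enqueue
  process E: level=2
All levels: A:1, B:0, C:0, D:0, E:2, F:0, G:1
level(E) = 2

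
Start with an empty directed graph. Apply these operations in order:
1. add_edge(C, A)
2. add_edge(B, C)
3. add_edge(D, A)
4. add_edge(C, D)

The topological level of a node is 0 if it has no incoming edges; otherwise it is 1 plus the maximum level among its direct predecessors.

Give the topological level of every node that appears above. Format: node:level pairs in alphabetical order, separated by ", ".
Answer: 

Answer: A:3, B:0, C:1, D:2

Derivation:
Op 1: add_edge(C, A). Edges now: 1
Op 2: add_edge(B, C). Edges now: 2
Op 3: add_edge(D, A). Edges now: 3
Op 4: add_edge(C, D). Edges now: 4
Compute levels (Kahn BFS):
  sources (in-degree 0): B
  process B: level=0
    B->C: in-degree(C)=0, level(C)=1, enqueue
  process C: level=1
    C->A: in-degree(A)=1, level(A)>=2
    C->D: in-degree(D)=0, level(D)=2, enqueue
  process D: level=2
    D->A: in-degree(A)=0, level(A)=3, enqueue
  process A: level=3
All levels: A:3, B:0, C:1, D:2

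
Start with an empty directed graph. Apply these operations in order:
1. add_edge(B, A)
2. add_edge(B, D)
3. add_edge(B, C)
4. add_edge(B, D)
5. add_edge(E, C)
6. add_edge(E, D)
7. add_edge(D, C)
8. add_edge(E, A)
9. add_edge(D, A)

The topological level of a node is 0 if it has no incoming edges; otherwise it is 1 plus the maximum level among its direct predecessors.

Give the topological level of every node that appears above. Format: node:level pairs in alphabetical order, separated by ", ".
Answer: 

Answer: A:2, B:0, C:2, D:1, E:0

Derivation:
Op 1: add_edge(B, A). Edges now: 1
Op 2: add_edge(B, D). Edges now: 2
Op 3: add_edge(B, C). Edges now: 3
Op 4: add_edge(B, D) (duplicate, no change). Edges now: 3
Op 5: add_edge(E, C). Edges now: 4
Op 6: add_edge(E, D). Edges now: 5
Op 7: add_edge(D, C). Edges now: 6
Op 8: add_edge(E, A). Edges now: 7
Op 9: add_edge(D, A). Edges now: 8
Compute levels (Kahn BFS):
  sources (in-degree 0): B, E
  process B: level=0
    B->A: in-degree(A)=2, level(A)>=1
    B->C: in-degree(C)=2, level(C)>=1
    B->D: in-degree(D)=1, level(D)>=1
  process E: level=0
    E->A: in-degree(A)=1, level(A)>=1
    E->C: in-degree(C)=1, level(C)>=1
    E->D: in-degree(D)=0, level(D)=1, enqueue
  process D: level=1
    D->A: in-degree(A)=0, level(A)=2, enqueue
    D->C: in-degree(C)=0, level(C)=2, enqueue
  process A: level=2
  process C: level=2
All levels: A:2, B:0, C:2, D:1, E:0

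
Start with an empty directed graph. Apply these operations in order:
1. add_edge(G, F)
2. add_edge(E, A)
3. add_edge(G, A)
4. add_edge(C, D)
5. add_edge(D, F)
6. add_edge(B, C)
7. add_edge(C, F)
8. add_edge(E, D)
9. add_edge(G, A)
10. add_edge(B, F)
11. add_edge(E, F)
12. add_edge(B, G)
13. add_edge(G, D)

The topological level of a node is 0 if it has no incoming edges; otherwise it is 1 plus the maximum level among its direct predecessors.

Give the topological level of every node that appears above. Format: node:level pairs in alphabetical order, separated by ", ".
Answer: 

Answer: A:2, B:0, C:1, D:2, E:0, F:3, G:1

Derivation:
Op 1: add_edge(G, F). Edges now: 1
Op 2: add_edge(E, A). Edges now: 2
Op 3: add_edge(G, A). Edges now: 3
Op 4: add_edge(C, D). Edges now: 4
Op 5: add_edge(D, F). Edges now: 5
Op 6: add_edge(B, C). Edges now: 6
Op 7: add_edge(C, F). Edges now: 7
Op 8: add_edge(E, D). Edges now: 8
Op 9: add_edge(G, A) (duplicate, no change). Edges now: 8
Op 10: add_edge(B, F). Edges now: 9
Op 11: add_edge(E, F). Edges now: 10
Op 12: add_edge(B, G). Edges now: 11
Op 13: add_edge(G, D). Edges now: 12
Compute levels (Kahn BFS):
  sources (in-degree 0): B, E
  process B: level=0
    B->C: in-degree(C)=0, level(C)=1, enqueue
    B->F: in-degree(F)=4, level(F)>=1
    B->G: in-degree(G)=0, level(G)=1, enqueue
  process E: level=0
    E->A: in-degree(A)=1, level(A)>=1
    E->D: in-degree(D)=2, level(D)>=1
    E->F: in-degree(F)=3, level(F)>=1
  process C: level=1
    C->D: in-degree(D)=1, level(D)>=2
    C->F: in-degree(F)=2, level(F)>=2
  process G: level=1
    G->A: in-degree(A)=0, level(A)=2, enqueue
    G->D: in-degree(D)=0, level(D)=2, enqueue
    G->F: in-degree(F)=1, level(F)>=2
  process A: level=2
  process D: level=2
    D->F: in-degree(F)=0, level(F)=3, enqueue
  process F: level=3
All levels: A:2, B:0, C:1, D:2, E:0, F:3, G:1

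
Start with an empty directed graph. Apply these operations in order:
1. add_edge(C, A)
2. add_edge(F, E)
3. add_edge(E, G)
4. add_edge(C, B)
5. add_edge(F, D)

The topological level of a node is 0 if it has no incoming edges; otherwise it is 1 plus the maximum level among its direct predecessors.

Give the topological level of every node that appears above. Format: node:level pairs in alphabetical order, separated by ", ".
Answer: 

Answer: A:1, B:1, C:0, D:1, E:1, F:0, G:2

Derivation:
Op 1: add_edge(C, A). Edges now: 1
Op 2: add_edge(F, E). Edges now: 2
Op 3: add_edge(E, G). Edges now: 3
Op 4: add_edge(C, B). Edges now: 4
Op 5: add_edge(F, D). Edges now: 5
Compute levels (Kahn BFS):
  sources (in-degree 0): C, F
  process C: level=0
    C->A: in-degree(A)=0, level(A)=1, enqueue
    C->B: in-degree(B)=0, level(B)=1, enqueue
  process F: level=0
    F->D: in-degree(D)=0, level(D)=1, enqueue
    F->E: in-degree(E)=0, level(E)=1, enqueue
  process A: level=1
  process B: level=1
  process D: level=1
  process E: level=1
    E->G: in-degree(G)=0, level(G)=2, enqueue
  process G: level=2
All levels: A:1, B:1, C:0, D:1, E:1, F:0, G:2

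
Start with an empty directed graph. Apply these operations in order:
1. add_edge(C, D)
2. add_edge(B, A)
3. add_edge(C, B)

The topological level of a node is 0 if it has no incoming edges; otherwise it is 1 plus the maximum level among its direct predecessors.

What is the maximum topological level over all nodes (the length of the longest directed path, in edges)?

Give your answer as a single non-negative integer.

Answer: 2

Derivation:
Op 1: add_edge(C, D). Edges now: 1
Op 2: add_edge(B, A). Edges now: 2
Op 3: add_edge(C, B). Edges now: 3
Compute levels (Kahn BFS):
  sources (in-degree 0): C
  process C: level=0
    C->B: in-degree(B)=0, level(B)=1, enqueue
    C->D: in-degree(D)=0, level(D)=1, enqueue
  process B: level=1
    B->A: in-degree(A)=0, level(A)=2, enqueue
  process D: level=1
  process A: level=2
All levels: A:2, B:1, C:0, D:1
max level = 2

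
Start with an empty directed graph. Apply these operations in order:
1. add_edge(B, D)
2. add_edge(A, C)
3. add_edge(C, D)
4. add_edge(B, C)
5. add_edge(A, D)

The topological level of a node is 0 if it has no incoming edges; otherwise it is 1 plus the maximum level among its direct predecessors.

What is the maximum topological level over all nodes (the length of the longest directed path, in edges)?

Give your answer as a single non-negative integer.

Answer: 2

Derivation:
Op 1: add_edge(B, D). Edges now: 1
Op 2: add_edge(A, C). Edges now: 2
Op 3: add_edge(C, D). Edges now: 3
Op 4: add_edge(B, C). Edges now: 4
Op 5: add_edge(A, D). Edges now: 5
Compute levels (Kahn BFS):
  sources (in-degree 0): A, B
  process A: level=0
    A->C: in-degree(C)=1, level(C)>=1
    A->D: in-degree(D)=2, level(D)>=1
  process B: level=0
    B->C: in-degree(C)=0, level(C)=1, enqueue
    B->D: in-degree(D)=1, level(D)>=1
  process C: level=1
    C->D: in-degree(D)=0, level(D)=2, enqueue
  process D: level=2
All levels: A:0, B:0, C:1, D:2
max level = 2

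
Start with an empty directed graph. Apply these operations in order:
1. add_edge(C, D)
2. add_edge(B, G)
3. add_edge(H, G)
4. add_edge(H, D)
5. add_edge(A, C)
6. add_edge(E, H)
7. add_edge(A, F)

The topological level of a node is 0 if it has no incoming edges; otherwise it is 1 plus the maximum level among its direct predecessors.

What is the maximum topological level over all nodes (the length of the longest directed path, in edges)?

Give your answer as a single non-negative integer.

Answer: 2

Derivation:
Op 1: add_edge(C, D). Edges now: 1
Op 2: add_edge(B, G). Edges now: 2
Op 3: add_edge(H, G). Edges now: 3
Op 4: add_edge(H, D). Edges now: 4
Op 5: add_edge(A, C). Edges now: 5
Op 6: add_edge(E, H). Edges now: 6
Op 7: add_edge(A, F). Edges now: 7
Compute levels (Kahn BFS):
  sources (in-degree 0): A, B, E
  process A: level=0
    A->C: in-degree(C)=0, level(C)=1, enqueue
    A->F: in-degree(F)=0, level(F)=1, enqueue
  process B: level=0
    B->G: in-degree(G)=1, level(G)>=1
  process E: level=0
    E->H: in-degree(H)=0, level(H)=1, enqueue
  process C: level=1
    C->D: in-degree(D)=1, level(D)>=2
  process F: level=1
  process H: level=1
    H->D: in-degree(D)=0, level(D)=2, enqueue
    H->G: in-degree(G)=0, level(G)=2, enqueue
  process D: level=2
  process G: level=2
All levels: A:0, B:0, C:1, D:2, E:0, F:1, G:2, H:1
max level = 2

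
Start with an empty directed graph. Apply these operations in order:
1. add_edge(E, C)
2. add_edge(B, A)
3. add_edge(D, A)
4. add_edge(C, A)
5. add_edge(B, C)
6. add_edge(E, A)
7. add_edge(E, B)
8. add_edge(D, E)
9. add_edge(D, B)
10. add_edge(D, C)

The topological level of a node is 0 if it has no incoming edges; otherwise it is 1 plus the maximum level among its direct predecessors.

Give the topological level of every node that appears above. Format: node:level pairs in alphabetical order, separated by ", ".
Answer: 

Op 1: add_edge(E, C). Edges now: 1
Op 2: add_edge(B, A). Edges now: 2
Op 3: add_edge(D, A). Edges now: 3
Op 4: add_edge(C, A). Edges now: 4
Op 5: add_edge(B, C). Edges now: 5
Op 6: add_edge(E, A). Edges now: 6
Op 7: add_edge(E, B). Edges now: 7
Op 8: add_edge(D, E). Edges now: 8
Op 9: add_edge(D, B). Edges now: 9
Op 10: add_edge(D, C). Edges now: 10
Compute levels (Kahn BFS):
  sources (in-degree 0): D
  process D: level=0
    D->A: in-degree(A)=3, level(A)>=1
    D->B: in-degree(B)=1, level(B)>=1
    D->C: in-degree(C)=2, level(C)>=1
    D->E: in-degree(E)=0, level(E)=1, enqueue
  process E: level=1
    E->A: in-degree(A)=2, level(A)>=2
    E->B: in-degree(B)=0, level(B)=2, enqueue
    E->C: in-degree(C)=1, level(C)>=2
  process B: level=2
    B->A: in-degree(A)=1, level(A)>=3
    B->C: in-degree(C)=0, level(C)=3, enqueue
  process C: level=3
    C->A: in-degree(A)=0, level(A)=4, enqueue
  process A: level=4
All levels: A:4, B:2, C:3, D:0, E:1

Answer: A:4, B:2, C:3, D:0, E:1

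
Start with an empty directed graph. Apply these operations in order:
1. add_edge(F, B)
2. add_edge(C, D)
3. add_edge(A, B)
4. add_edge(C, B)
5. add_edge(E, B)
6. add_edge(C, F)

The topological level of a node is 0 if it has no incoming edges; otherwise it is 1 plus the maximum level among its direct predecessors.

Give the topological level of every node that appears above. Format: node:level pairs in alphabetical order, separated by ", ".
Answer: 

Op 1: add_edge(F, B). Edges now: 1
Op 2: add_edge(C, D). Edges now: 2
Op 3: add_edge(A, B). Edges now: 3
Op 4: add_edge(C, B). Edges now: 4
Op 5: add_edge(E, B). Edges now: 5
Op 6: add_edge(C, F). Edges now: 6
Compute levels (Kahn BFS):
  sources (in-degree 0): A, C, E
  process A: level=0
    A->B: in-degree(B)=3, level(B)>=1
  process C: level=0
    C->B: in-degree(B)=2, level(B)>=1
    C->D: in-degree(D)=0, level(D)=1, enqueue
    C->F: in-degree(F)=0, level(F)=1, enqueue
  process E: level=0
    E->B: in-degree(B)=1, level(B)>=1
  process D: level=1
  process F: level=1
    F->B: in-degree(B)=0, level(B)=2, enqueue
  process B: level=2
All levels: A:0, B:2, C:0, D:1, E:0, F:1

Answer: A:0, B:2, C:0, D:1, E:0, F:1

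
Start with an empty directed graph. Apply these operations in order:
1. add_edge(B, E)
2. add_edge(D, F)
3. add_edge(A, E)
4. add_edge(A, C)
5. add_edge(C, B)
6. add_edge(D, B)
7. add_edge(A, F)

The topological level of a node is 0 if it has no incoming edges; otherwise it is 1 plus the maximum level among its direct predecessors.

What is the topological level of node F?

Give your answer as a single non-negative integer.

Answer: 1

Derivation:
Op 1: add_edge(B, E). Edges now: 1
Op 2: add_edge(D, F). Edges now: 2
Op 3: add_edge(A, E). Edges now: 3
Op 4: add_edge(A, C). Edges now: 4
Op 5: add_edge(C, B). Edges now: 5
Op 6: add_edge(D, B). Edges now: 6
Op 7: add_edge(A, F). Edges now: 7
Compute levels (Kahn BFS):
  sources (in-degree 0): A, D
  process A: level=0
    A->C: in-degree(C)=0, level(C)=1, enqueue
    A->E: in-degree(E)=1, level(E)>=1
    A->F: in-degree(F)=1, level(F)>=1
  process D: level=0
    D->B: in-degree(B)=1, level(B)>=1
    D->F: in-degree(F)=0, level(F)=1, enqueue
  process C: level=1
    C->B: in-degree(B)=0, level(B)=2, enqueue
  process F: level=1
  process B: level=2
    B->E: in-degree(E)=0, level(E)=3, enqueue
  process E: level=3
All levels: A:0, B:2, C:1, D:0, E:3, F:1
level(F) = 1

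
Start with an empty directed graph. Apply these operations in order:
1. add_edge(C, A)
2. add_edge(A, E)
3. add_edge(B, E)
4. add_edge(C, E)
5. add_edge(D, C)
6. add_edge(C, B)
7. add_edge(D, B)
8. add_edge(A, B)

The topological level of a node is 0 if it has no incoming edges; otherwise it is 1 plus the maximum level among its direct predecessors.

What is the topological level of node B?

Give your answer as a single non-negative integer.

Op 1: add_edge(C, A). Edges now: 1
Op 2: add_edge(A, E). Edges now: 2
Op 3: add_edge(B, E). Edges now: 3
Op 4: add_edge(C, E). Edges now: 4
Op 5: add_edge(D, C). Edges now: 5
Op 6: add_edge(C, B). Edges now: 6
Op 7: add_edge(D, B). Edges now: 7
Op 8: add_edge(A, B). Edges now: 8
Compute levels (Kahn BFS):
  sources (in-degree 0): D
  process D: level=0
    D->B: in-degree(B)=2, level(B)>=1
    D->C: in-degree(C)=0, level(C)=1, enqueue
  process C: level=1
    C->A: in-degree(A)=0, level(A)=2, enqueue
    C->B: in-degree(B)=1, level(B)>=2
    C->E: in-degree(E)=2, level(E)>=2
  process A: level=2
    A->B: in-degree(B)=0, level(B)=3, enqueue
    A->E: in-degree(E)=1, level(E)>=3
  process B: level=3
    B->E: in-degree(E)=0, level(E)=4, enqueue
  process E: level=4
All levels: A:2, B:3, C:1, D:0, E:4
level(B) = 3

Answer: 3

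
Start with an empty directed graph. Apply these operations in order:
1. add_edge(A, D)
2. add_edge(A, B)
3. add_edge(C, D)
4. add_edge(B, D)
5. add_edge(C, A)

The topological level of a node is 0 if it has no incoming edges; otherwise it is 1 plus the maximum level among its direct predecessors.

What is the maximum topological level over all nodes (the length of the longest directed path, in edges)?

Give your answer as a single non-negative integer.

Answer: 3

Derivation:
Op 1: add_edge(A, D). Edges now: 1
Op 2: add_edge(A, B). Edges now: 2
Op 3: add_edge(C, D). Edges now: 3
Op 4: add_edge(B, D). Edges now: 4
Op 5: add_edge(C, A). Edges now: 5
Compute levels (Kahn BFS):
  sources (in-degree 0): C
  process C: level=0
    C->A: in-degree(A)=0, level(A)=1, enqueue
    C->D: in-degree(D)=2, level(D)>=1
  process A: level=1
    A->B: in-degree(B)=0, level(B)=2, enqueue
    A->D: in-degree(D)=1, level(D)>=2
  process B: level=2
    B->D: in-degree(D)=0, level(D)=3, enqueue
  process D: level=3
All levels: A:1, B:2, C:0, D:3
max level = 3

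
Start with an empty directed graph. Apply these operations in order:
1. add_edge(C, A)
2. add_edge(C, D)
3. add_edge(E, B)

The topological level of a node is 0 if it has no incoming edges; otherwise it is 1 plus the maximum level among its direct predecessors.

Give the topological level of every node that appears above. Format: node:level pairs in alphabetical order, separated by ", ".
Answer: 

Op 1: add_edge(C, A). Edges now: 1
Op 2: add_edge(C, D). Edges now: 2
Op 3: add_edge(E, B). Edges now: 3
Compute levels (Kahn BFS):
  sources (in-degree 0): C, E
  process C: level=0
    C->A: in-degree(A)=0, level(A)=1, enqueue
    C->D: in-degree(D)=0, level(D)=1, enqueue
  process E: level=0
    E->B: in-degree(B)=0, level(B)=1, enqueue
  process A: level=1
  process D: level=1
  process B: level=1
All levels: A:1, B:1, C:0, D:1, E:0

Answer: A:1, B:1, C:0, D:1, E:0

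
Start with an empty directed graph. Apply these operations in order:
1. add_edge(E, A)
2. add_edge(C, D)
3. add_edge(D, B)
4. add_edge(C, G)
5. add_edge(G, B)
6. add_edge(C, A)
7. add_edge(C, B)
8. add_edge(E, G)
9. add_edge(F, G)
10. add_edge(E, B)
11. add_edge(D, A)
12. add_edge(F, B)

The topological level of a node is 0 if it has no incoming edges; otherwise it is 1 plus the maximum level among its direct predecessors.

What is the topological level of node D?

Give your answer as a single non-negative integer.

Answer: 1

Derivation:
Op 1: add_edge(E, A). Edges now: 1
Op 2: add_edge(C, D). Edges now: 2
Op 3: add_edge(D, B). Edges now: 3
Op 4: add_edge(C, G). Edges now: 4
Op 5: add_edge(G, B). Edges now: 5
Op 6: add_edge(C, A). Edges now: 6
Op 7: add_edge(C, B). Edges now: 7
Op 8: add_edge(E, G). Edges now: 8
Op 9: add_edge(F, G). Edges now: 9
Op 10: add_edge(E, B). Edges now: 10
Op 11: add_edge(D, A). Edges now: 11
Op 12: add_edge(F, B). Edges now: 12
Compute levels (Kahn BFS):
  sources (in-degree 0): C, E, F
  process C: level=0
    C->A: in-degree(A)=2, level(A)>=1
    C->B: in-degree(B)=4, level(B)>=1
    C->D: in-degree(D)=0, level(D)=1, enqueue
    C->G: in-degree(G)=2, level(G)>=1
  process E: level=0
    E->A: in-degree(A)=1, level(A)>=1
    E->B: in-degree(B)=3, level(B)>=1
    E->G: in-degree(G)=1, level(G)>=1
  process F: level=0
    F->B: in-degree(B)=2, level(B)>=1
    F->G: in-degree(G)=0, level(G)=1, enqueue
  process D: level=1
    D->A: in-degree(A)=0, level(A)=2, enqueue
    D->B: in-degree(B)=1, level(B)>=2
  process G: level=1
    G->B: in-degree(B)=0, level(B)=2, enqueue
  process A: level=2
  process B: level=2
All levels: A:2, B:2, C:0, D:1, E:0, F:0, G:1
level(D) = 1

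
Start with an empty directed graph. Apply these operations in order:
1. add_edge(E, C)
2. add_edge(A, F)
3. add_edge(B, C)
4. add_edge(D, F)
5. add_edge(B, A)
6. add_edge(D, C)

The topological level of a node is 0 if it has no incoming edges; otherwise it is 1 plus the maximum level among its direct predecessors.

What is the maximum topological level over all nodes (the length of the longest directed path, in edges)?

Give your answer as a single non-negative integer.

Op 1: add_edge(E, C). Edges now: 1
Op 2: add_edge(A, F). Edges now: 2
Op 3: add_edge(B, C). Edges now: 3
Op 4: add_edge(D, F). Edges now: 4
Op 5: add_edge(B, A). Edges now: 5
Op 6: add_edge(D, C). Edges now: 6
Compute levels (Kahn BFS):
  sources (in-degree 0): B, D, E
  process B: level=0
    B->A: in-degree(A)=0, level(A)=1, enqueue
    B->C: in-degree(C)=2, level(C)>=1
  process D: level=0
    D->C: in-degree(C)=1, level(C)>=1
    D->F: in-degree(F)=1, level(F)>=1
  process E: level=0
    E->C: in-degree(C)=0, level(C)=1, enqueue
  process A: level=1
    A->F: in-degree(F)=0, level(F)=2, enqueue
  process C: level=1
  process F: level=2
All levels: A:1, B:0, C:1, D:0, E:0, F:2
max level = 2

Answer: 2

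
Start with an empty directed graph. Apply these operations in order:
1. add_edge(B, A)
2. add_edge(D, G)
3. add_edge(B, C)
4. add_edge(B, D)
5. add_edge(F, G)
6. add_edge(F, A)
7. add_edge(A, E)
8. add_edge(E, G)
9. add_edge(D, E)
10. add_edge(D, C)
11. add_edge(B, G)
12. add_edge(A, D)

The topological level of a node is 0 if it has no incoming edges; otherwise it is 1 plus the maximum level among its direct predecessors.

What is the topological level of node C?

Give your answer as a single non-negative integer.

Op 1: add_edge(B, A). Edges now: 1
Op 2: add_edge(D, G). Edges now: 2
Op 3: add_edge(B, C). Edges now: 3
Op 4: add_edge(B, D). Edges now: 4
Op 5: add_edge(F, G). Edges now: 5
Op 6: add_edge(F, A). Edges now: 6
Op 7: add_edge(A, E). Edges now: 7
Op 8: add_edge(E, G). Edges now: 8
Op 9: add_edge(D, E). Edges now: 9
Op 10: add_edge(D, C). Edges now: 10
Op 11: add_edge(B, G). Edges now: 11
Op 12: add_edge(A, D). Edges now: 12
Compute levels (Kahn BFS):
  sources (in-degree 0): B, F
  process B: level=0
    B->A: in-degree(A)=1, level(A)>=1
    B->C: in-degree(C)=1, level(C)>=1
    B->D: in-degree(D)=1, level(D)>=1
    B->G: in-degree(G)=3, level(G)>=1
  process F: level=0
    F->A: in-degree(A)=0, level(A)=1, enqueue
    F->G: in-degree(G)=2, level(G)>=1
  process A: level=1
    A->D: in-degree(D)=0, level(D)=2, enqueue
    A->E: in-degree(E)=1, level(E)>=2
  process D: level=2
    D->C: in-degree(C)=0, level(C)=3, enqueue
    D->E: in-degree(E)=0, level(E)=3, enqueue
    D->G: in-degree(G)=1, level(G)>=3
  process C: level=3
  process E: level=3
    E->G: in-degree(G)=0, level(G)=4, enqueue
  process G: level=4
All levels: A:1, B:0, C:3, D:2, E:3, F:0, G:4
level(C) = 3

Answer: 3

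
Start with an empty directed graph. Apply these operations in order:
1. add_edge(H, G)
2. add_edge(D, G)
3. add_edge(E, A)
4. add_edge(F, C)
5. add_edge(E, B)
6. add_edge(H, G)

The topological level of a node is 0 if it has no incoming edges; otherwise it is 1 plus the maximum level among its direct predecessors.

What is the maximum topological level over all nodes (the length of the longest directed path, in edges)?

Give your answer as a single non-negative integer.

Op 1: add_edge(H, G). Edges now: 1
Op 2: add_edge(D, G). Edges now: 2
Op 3: add_edge(E, A). Edges now: 3
Op 4: add_edge(F, C). Edges now: 4
Op 5: add_edge(E, B). Edges now: 5
Op 6: add_edge(H, G) (duplicate, no change). Edges now: 5
Compute levels (Kahn BFS):
  sources (in-degree 0): D, E, F, H
  process D: level=0
    D->G: in-degree(G)=1, level(G)>=1
  process E: level=0
    E->A: in-degree(A)=0, level(A)=1, enqueue
    E->B: in-degree(B)=0, level(B)=1, enqueue
  process F: level=0
    F->C: in-degree(C)=0, level(C)=1, enqueue
  process H: level=0
    H->G: in-degree(G)=0, level(G)=1, enqueue
  process A: level=1
  process B: level=1
  process C: level=1
  process G: level=1
All levels: A:1, B:1, C:1, D:0, E:0, F:0, G:1, H:0
max level = 1

Answer: 1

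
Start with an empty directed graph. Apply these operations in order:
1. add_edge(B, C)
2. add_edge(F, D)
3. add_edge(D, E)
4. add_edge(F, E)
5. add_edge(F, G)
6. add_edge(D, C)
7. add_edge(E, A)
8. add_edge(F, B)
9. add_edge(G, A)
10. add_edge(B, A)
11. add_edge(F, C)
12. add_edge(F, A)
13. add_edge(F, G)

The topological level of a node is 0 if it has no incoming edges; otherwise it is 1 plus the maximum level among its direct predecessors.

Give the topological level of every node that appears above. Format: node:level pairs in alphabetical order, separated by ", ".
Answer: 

Answer: A:3, B:1, C:2, D:1, E:2, F:0, G:1

Derivation:
Op 1: add_edge(B, C). Edges now: 1
Op 2: add_edge(F, D). Edges now: 2
Op 3: add_edge(D, E). Edges now: 3
Op 4: add_edge(F, E). Edges now: 4
Op 5: add_edge(F, G). Edges now: 5
Op 6: add_edge(D, C). Edges now: 6
Op 7: add_edge(E, A). Edges now: 7
Op 8: add_edge(F, B). Edges now: 8
Op 9: add_edge(G, A). Edges now: 9
Op 10: add_edge(B, A). Edges now: 10
Op 11: add_edge(F, C). Edges now: 11
Op 12: add_edge(F, A). Edges now: 12
Op 13: add_edge(F, G) (duplicate, no change). Edges now: 12
Compute levels (Kahn BFS):
  sources (in-degree 0): F
  process F: level=0
    F->A: in-degree(A)=3, level(A)>=1
    F->B: in-degree(B)=0, level(B)=1, enqueue
    F->C: in-degree(C)=2, level(C)>=1
    F->D: in-degree(D)=0, level(D)=1, enqueue
    F->E: in-degree(E)=1, level(E)>=1
    F->G: in-degree(G)=0, level(G)=1, enqueue
  process B: level=1
    B->A: in-degree(A)=2, level(A)>=2
    B->C: in-degree(C)=1, level(C)>=2
  process D: level=1
    D->C: in-degree(C)=0, level(C)=2, enqueue
    D->E: in-degree(E)=0, level(E)=2, enqueue
  process G: level=1
    G->A: in-degree(A)=1, level(A)>=2
  process C: level=2
  process E: level=2
    E->A: in-degree(A)=0, level(A)=3, enqueue
  process A: level=3
All levels: A:3, B:1, C:2, D:1, E:2, F:0, G:1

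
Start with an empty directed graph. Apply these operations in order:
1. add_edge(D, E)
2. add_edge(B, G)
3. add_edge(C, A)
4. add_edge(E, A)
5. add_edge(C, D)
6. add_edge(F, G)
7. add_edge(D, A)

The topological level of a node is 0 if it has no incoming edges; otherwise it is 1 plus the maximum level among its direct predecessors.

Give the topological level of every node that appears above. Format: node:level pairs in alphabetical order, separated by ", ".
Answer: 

Op 1: add_edge(D, E). Edges now: 1
Op 2: add_edge(B, G). Edges now: 2
Op 3: add_edge(C, A). Edges now: 3
Op 4: add_edge(E, A). Edges now: 4
Op 5: add_edge(C, D). Edges now: 5
Op 6: add_edge(F, G). Edges now: 6
Op 7: add_edge(D, A). Edges now: 7
Compute levels (Kahn BFS):
  sources (in-degree 0): B, C, F
  process B: level=0
    B->G: in-degree(G)=1, level(G)>=1
  process C: level=0
    C->A: in-degree(A)=2, level(A)>=1
    C->D: in-degree(D)=0, level(D)=1, enqueue
  process F: level=0
    F->G: in-degree(G)=0, level(G)=1, enqueue
  process D: level=1
    D->A: in-degree(A)=1, level(A)>=2
    D->E: in-degree(E)=0, level(E)=2, enqueue
  process G: level=1
  process E: level=2
    E->A: in-degree(A)=0, level(A)=3, enqueue
  process A: level=3
All levels: A:3, B:0, C:0, D:1, E:2, F:0, G:1

Answer: A:3, B:0, C:0, D:1, E:2, F:0, G:1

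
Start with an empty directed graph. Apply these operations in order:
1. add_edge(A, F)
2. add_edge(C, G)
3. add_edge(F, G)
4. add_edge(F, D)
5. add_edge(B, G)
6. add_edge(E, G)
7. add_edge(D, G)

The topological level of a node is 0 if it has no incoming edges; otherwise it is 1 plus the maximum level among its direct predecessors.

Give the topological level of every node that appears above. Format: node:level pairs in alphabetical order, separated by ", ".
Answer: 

Op 1: add_edge(A, F). Edges now: 1
Op 2: add_edge(C, G). Edges now: 2
Op 3: add_edge(F, G). Edges now: 3
Op 4: add_edge(F, D). Edges now: 4
Op 5: add_edge(B, G). Edges now: 5
Op 6: add_edge(E, G). Edges now: 6
Op 7: add_edge(D, G). Edges now: 7
Compute levels (Kahn BFS):
  sources (in-degree 0): A, B, C, E
  process A: level=0
    A->F: in-degree(F)=0, level(F)=1, enqueue
  process B: level=0
    B->G: in-degree(G)=4, level(G)>=1
  process C: level=0
    C->G: in-degree(G)=3, level(G)>=1
  process E: level=0
    E->G: in-degree(G)=2, level(G)>=1
  process F: level=1
    F->D: in-degree(D)=0, level(D)=2, enqueue
    F->G: in-degree(G)=1, level(G)>=2
  process D: level=2
    D->G: in-degree(G)=0, level(G)=3, enqueue
  process G: level=3
All levels: A:0, B:0, C:0, D:2, E:0, F:1, G:3

Answer: A:0, B:0, C:0, D:2, E:0, F:1, G:3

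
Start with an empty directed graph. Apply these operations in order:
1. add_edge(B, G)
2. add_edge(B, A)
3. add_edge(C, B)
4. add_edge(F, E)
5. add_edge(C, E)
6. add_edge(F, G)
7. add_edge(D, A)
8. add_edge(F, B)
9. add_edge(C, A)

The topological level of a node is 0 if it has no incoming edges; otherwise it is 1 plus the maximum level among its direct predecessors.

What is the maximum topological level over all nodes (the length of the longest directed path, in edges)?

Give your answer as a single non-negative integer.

Op 1: add_edge(B, G). Edges now: 1
Op 2: add_edge(B, A). Edges now: 2
Op 3: add_edge(C, B). Edges now: 3
Op 4: add_edge(F, E). Edges now: 4
Op 5: add_edge(C, E). Edges now: 5
Op 6: add_edge(F, G). Edges now: 6
Op 7: add_edge(D, A). Edges now: 7
Op 8: add_edge(F, B). Edges now: 8
Op 9: add_edge(C, A). Edges now: 9
Compute levels (Kahn BFS):
  sources (in-degree 0): C, D, F
  process C: level=0
    C->A: in-degree(A)=2, level(A)>=1
    C->B: in-degree(B)=1, level(B)>=1
    C->E: in-degree(E)=1, level(E)>=1
  process D: level=0
    D->A: in-degree(A)=1, level(A)>=1
  process F: level=0
    F->B: in-degree(B)=0, level(B)=1, enqueue
    F->E: in-degree(E)=0, level(E)=1, enqueue
    F->G: in-degree(G)=1, level(G)>=1
  process B: level=1
    B->A: in-degree(A)=0, level(A)=2, enqueue
    B->G: in-degree(G)=0, level(G)=2, enqueue
  process E: level=1
  process A: level=2
  process G: level=2
All levels: A:2, B:1, C:0, D:0, E:1, F:0, G:2
max level = 2

Answer: 2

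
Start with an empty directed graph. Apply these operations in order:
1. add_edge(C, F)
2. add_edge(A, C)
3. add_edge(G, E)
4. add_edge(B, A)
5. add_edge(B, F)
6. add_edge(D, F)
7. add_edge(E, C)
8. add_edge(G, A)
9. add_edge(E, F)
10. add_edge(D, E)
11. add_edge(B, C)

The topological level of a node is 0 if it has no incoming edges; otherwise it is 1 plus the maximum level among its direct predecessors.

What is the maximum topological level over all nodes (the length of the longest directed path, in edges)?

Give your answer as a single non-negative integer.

Op 1: add_edge(C, F). Edges now: 1
Op 2: add_edge(A, C). Edges now: 2
Op 3: add_edge(G, E). Edges now: 3
Op 4: add_edge(B, A). Edges now: 4
Op 5: add_edge(B, F). Edges now: 5
Op 6: add_edge(D, F). Edges now: 6
Op 7: add_edge(E, C). Edges now: 7
Op 8: add_edge(G, A). Edges now: 8
Op 9: add_edge(E, F). Edges now: 9
Op 10: add_edge(D, E). Edges now: 10
Op 11: add_edge(B, C). Edges now: 11
Compute levels (Kahn BFS):
  sources (in-degree 0): B, D, G
  process B: level=0
    B->A: in-degree(A)=1, level(A)>=1
    B->C: in-degree(C)=2, level(C)>=1
    B->F: in-degree(F)=3, level(F)>=1
  process D: level=0
    D->E: in-degree(E)=1, level(E)>=1
    D->F: in-degree(F)=2, level(F)>=1
  process G: level=0
    G->A: in-degree(A)=0, level(A)=1, enqueue
    G->E: in-degree(E)=0, level(E)=1, enqueue
  process A: level=1
    A->C: in-degree(C)=1, level(C)>=2
  process E: level=1
    E->C: in-degree(C)=0, level(C)=2, enqueue
    E->F: in-degree(F)=1, level(F)>=2
  process C: level=2
    C->F: in-degree(F)=0, level(F)=3, enqueue
  process F: level=3
All levels: A:1, B:0, C:2, D:0, E:1, F:3, G:0
max level = 3

Answer: 3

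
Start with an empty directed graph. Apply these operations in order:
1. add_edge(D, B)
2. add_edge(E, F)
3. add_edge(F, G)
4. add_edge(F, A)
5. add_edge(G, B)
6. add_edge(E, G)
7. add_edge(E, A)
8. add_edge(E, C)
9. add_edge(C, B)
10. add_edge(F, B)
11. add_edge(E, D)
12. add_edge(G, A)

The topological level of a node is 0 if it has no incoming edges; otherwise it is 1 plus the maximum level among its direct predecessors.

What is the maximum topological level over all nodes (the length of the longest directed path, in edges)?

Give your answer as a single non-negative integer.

Answer: 3

Derivation:
Op 1: add_edge(D, B). Edges now: 1
Op 2: add_edge(E, F). Edges now: 2
Op 3: add_edge(F, G). Edges now: 3
Op 4: add_edge(F, A). Edges now: 4
Op 5: add_edge(G, B). Edges now: 5
Op 6: add_edge(E, G). Edges now: 6
Op 7: add_edge(E, A). Edges now: 7
Op 8: add_edge(E, C). Edges now: 8
Op 9: add_edge(C, B). Edges now: 9
Op 10: add_edge(F, B). Edges now: 10
Op 11: add_edge(E, D). Edges now: 11
Op 12: add_edge(G, A). Edges now: 12
Compute levels (Kahn BFS):
  sources (in-degree 0): E
  process E: level=0
    E->A: in-degree(A)=2, level(A)>=1
    E->C: in-degree(C)=0, level(C)=1, enqueue
    E->D: in-degree(D)=0, level(D)=1, enqueue
    E->F: in-degree(F)=0, level(F)=1, enqueue
    E->G: in-degree(G)=1, level(G)>=1
  process C: level=1
    C->B: in-degree(B)=3, level(B)>=2
  process D: level=1
    D->B: in-degree(B)=2, level(B)>=2
  process F: level=1
    F->A: in-degree(A)=1, level(A)>=2
    F->B: in-degree(B)=1, level(B)>=2
    F->G: in-degree(G)=0, level(G)=2, enqueue
  process G: level=2
    G->A: in-degree(A)=0, level(A)=3, enqueue
    G->B: in-degree(B)=0, level(B)=3, enqueue
  process A: level=3
  process B: level=3
All levels: A:3, B:3, C:1, D:1, E:0, F:1, G:2
max level = 3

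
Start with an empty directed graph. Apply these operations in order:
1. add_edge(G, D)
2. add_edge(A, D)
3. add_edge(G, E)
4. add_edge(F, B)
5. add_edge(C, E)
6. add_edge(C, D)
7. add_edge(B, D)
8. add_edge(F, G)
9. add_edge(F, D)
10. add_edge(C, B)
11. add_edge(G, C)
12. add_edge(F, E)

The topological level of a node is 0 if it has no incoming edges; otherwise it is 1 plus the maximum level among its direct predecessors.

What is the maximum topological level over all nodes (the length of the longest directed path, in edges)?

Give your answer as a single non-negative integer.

Answer: 4

Derivation:
Op 1: add_edge(G, D). Edges now: 1
Op 2: add_edge(A, D). Edges now: 2
Op 3: add_edge(G, E). Edges now: 3
Op 4: add_edge(F, B). Edges now: 4
Op 5: add_edge(C, E). Edges now: 5
Op 6: add_edge(C, D). Edges now: 6
Op 7: add_edge(B, D). Edges now: 7
Op 8: add_edge(F, G). Edges now: 8
Op 9: add_edge(F, D). Edges now: 9
Op 10: add_edge(C, B). Edges now: 10
Op 11: add_edge(G, C). Edges now: 11
Op 12: add_edge(F, E). Edges now: 12
Compute levels (Kahn BFS):
  sources (in-degree 0): A, F
  process A: level=0
    A->D: in-degree(D)=4, level(D)>=1
  process F: level=0
    F->B: in-degree(B)=1, level(B)>=1
    F->D: in-degree(D)=3, level(D)>=1
    F->E: in-degree(E)=2, level(E)>=1
    F->G: in-degree(G)=0, level(G)=1, enqueue
  process G: level=1
    G->C: in-degree(C)=0, level(C)=2, enqueue
    G->D: in-degree(D)=2, level(D)>=2
    G->E: in-degree(E)=1, level(E)>=2
  process C: level=2
    C->B: in-degree(B)=0, level(B)=3, enqueue
    C->D: in-degree(D)=1, level(D)>=3
    C->E: in-degree(E)=0, level(E)=3, enqueue
  process B: level=3
    B->D: in-degree(D)=0, level(D)=4, enqueue
  process E: level=3
  process D: level=4
All levels: A:0, B:3, C:2, D:4, E:3, F:0, G:1
max level = 4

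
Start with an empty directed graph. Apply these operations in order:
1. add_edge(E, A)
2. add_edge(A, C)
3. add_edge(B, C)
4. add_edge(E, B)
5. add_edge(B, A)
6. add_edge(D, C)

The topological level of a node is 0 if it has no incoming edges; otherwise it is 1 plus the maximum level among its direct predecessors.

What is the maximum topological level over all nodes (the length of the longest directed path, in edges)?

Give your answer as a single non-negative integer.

Answer: 3

Derivation:
Op 1: add_edge(E, A). Edges now: 1
Op 2: add_edge(A, C). Edges now: 2
Op 3: add_edge(B, C). Edges now: 3
Op 4: add_edge(E, B). Edges now: 4
Op 5: add_edge(B, A). Edges now: 5
Op 6: add_edge(D, C). Edges now: 6
Compute levels (Kahn BFS):
  sources (in-degree 0): D, E
  process D: level=0
    D->C: in-degree(C)=2, level(C)>=1
  process E: level=0
    E->A: in-degree(A)=1, level(A)>=1
    E->B: in-degree(B)=0, level(B)=1, enqueue
  process B: level=1
    B->A: in-degree(A)=0, level(A)=2, enqueue
    B->C: in-degree(C)=1, level(C)>=2
  process A: level=2
    A->C: in-degree(C)=0, level(C)=3, enqueue
  process C: level=3
All levels: A:2, B:1, C:3, D:0, E:0
max level = 3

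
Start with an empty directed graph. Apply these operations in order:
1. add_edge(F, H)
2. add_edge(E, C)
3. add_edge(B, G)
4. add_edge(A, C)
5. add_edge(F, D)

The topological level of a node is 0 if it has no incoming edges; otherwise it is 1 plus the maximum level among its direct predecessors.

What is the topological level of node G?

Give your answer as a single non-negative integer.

Answer: 1

Derivation:
Op 1: add_edge(F, H). Edges now: 1
Op 2: add_edge(E, C). Edges now: 2
Op 3: add_edge(B, G). Edges now: 3
Op 4: add_edge(A, C). Edges now: 4
Op 5: add_edge(F, D). Edges now: 5
Compute levels (Kahn BFS):
  sources (in-degree 0): A, B, E, F
  process A: level=0
    A->C: in-degree(C)=1, level(C)>=1
  process B: level=0
    B->G: in-degree(G)=0, level(G)=1, enqueue
  process E: level=0
    E->C: in-degree(C)=0, level(C)=1, enqueue
  process F: level=0
    F->D: in-degree(D)=0, level(D)=1, enqueue
    F->H: in-degree(H)=0, level(H)=1, enqueue
  process G: level=1
  process C: level=1
  process D: level=1
  process H: level=1
All levels: A:0, B:0, C:1, D:1, E:0, F:0, G:1, H:1
level(G) = 1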